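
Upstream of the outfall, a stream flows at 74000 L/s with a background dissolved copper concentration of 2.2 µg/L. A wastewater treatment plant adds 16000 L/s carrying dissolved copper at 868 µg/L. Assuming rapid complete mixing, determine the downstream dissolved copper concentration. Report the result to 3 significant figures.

156 µg/L

Mixed concentration C = ΣQC/ΣQ = (74000·2.200 + 16000·868.0) / 90000 = 14050000/90000 = 156.1 µg/L.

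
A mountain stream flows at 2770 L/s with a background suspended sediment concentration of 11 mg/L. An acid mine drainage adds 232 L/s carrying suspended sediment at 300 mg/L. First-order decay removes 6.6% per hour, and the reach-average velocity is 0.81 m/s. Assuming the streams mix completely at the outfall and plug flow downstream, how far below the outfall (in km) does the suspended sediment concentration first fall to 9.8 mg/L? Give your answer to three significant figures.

52.3 km

After mixing, C = (2770·11.00 + 232.0·300.0) / 3002 = 100100/3002 = 33.33 mg/L.
6.6%/h lost → k = −ln(1 − 0.066) = 0.06828 h⁻¹.
Set 33.33·exp(−k·t) = 9.8 → t = ln(33.33/9.8)/k = 64550 s = 17.93 h.
Distance = v·t = 0.81·64550 = 52280 m = 52.28 km.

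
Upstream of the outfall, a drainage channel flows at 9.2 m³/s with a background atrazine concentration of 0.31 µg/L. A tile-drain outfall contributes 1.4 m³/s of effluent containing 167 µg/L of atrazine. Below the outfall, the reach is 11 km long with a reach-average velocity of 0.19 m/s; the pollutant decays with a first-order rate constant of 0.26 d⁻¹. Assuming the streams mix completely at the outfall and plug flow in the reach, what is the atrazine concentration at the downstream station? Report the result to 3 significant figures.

18.8 µg/L

Flow-weighted average: C = (9.200·0.3100 + 1.400·167.0) / 10.60 = 236.7/10.60 = 22.33 µg/L.
Travel time t = 11·1000 / 0.19 = 57890 s = 16.08 h.
After decay, C = 22.33 × e^(−kt) = 22.33 × 0.8401 = 18.76 µg/L.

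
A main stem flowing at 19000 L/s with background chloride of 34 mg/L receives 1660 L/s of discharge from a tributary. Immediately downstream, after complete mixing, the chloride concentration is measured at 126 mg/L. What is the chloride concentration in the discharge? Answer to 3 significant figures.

1180 mg/L

Mass balance: 19000·34.00 + 1660·Cₑ = 20660·126.0
→ Cₑ = (20660·126.0 − 19000·34.00) / 1660 = 1179 mg/L.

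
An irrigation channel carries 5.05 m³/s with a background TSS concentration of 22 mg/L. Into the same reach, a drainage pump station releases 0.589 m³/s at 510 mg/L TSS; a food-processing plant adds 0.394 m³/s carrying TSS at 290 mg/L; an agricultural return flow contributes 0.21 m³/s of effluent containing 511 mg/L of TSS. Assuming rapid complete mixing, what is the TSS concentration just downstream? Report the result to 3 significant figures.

101 mg/L

Flow-weighted average: C = (5.050·22.00 + 0.5890·510.0 + 0.3940·290.0 + 0.2100·511.0) / 6.243 = 633.1/6.243 = 101.4 mg/L.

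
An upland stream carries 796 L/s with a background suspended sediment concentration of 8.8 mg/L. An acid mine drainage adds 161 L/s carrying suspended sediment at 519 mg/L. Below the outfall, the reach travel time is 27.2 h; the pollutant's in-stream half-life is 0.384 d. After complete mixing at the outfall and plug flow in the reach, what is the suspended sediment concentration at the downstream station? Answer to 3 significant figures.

After mixing, C = (796.0·8.800 + 161.0·519.0) / 957.0 = 90560/957.0 = 94.63 mg/L.
Half-life 0.384 d → k = ln 2 / 0.384 = 1.805 d⁻¹.
After decay, C = 94.63 × e^(−kt) = 94.63 × 0.1293 = 12.23 mg/L.

12.2 mg/L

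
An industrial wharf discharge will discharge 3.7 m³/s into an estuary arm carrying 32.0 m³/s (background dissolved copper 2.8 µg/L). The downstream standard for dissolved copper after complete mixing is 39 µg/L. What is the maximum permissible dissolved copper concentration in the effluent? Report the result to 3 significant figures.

At the limit, (Qr·Cr + Qe·Cₑ)/(Qr + Qe) = 39:
Cₑ = (35.70·39 − 32.00·2.800) / 3.700 = 352.1 µg/L.

352 µg/L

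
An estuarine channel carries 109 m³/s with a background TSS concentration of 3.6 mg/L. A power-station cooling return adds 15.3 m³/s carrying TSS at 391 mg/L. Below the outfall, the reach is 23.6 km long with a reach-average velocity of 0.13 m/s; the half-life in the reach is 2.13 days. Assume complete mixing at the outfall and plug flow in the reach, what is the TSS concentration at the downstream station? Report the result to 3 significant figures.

25.9 mg/L

Conservation of mass: C = (109.0·3.600 + 15.30·391.0) / 124.3 = 6375/124.3 = 51.28 mg/L.
Travel time t = 23.6·1000 / 0.13 = 181500 s = 50.43 h.
Half-life 2.13 d → k = ln 2 / 2.13 = 0.3254 d⁻¹.
Applying C = C₀e^(−kt): 51.28 × 0.5047 = 25.88 mg/L.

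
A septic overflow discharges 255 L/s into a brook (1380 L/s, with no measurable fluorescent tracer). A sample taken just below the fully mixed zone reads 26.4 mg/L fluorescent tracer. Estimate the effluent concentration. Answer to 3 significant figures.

Mass balance: 1380·0 + 255.0·Cₑ = 1635·26.40
→ Cₑ = (1635·26.40 − 1380·0) / 255.0 = 169.3 mg/L.

169 mg/L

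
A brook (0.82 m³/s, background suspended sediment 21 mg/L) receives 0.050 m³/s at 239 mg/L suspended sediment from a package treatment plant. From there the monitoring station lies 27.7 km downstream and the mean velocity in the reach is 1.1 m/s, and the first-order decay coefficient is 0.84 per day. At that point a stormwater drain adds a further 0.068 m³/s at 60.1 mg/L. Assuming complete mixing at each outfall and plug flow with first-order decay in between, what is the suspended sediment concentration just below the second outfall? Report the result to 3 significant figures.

Mass balance: C = (0.8200·21.00 + 0.05000·239.0) / 0.8700 = 29.17/0.8700 = 33.53 mg/L; combined flow 0.8700 m³/s.
Travel time t = 27.7·1000 / 1.1 = 25180 s = 6.995 h.
Decay over the reach: 33.53·exp(−kt) = 33.53·0.7828 = 26.25 mg/L.
At the second outfall, C = (0.8700·26.25 + 0.06800·60.10) / (0.8700 + 0.06800) = 28.70 mg/L.

28.7 mg/L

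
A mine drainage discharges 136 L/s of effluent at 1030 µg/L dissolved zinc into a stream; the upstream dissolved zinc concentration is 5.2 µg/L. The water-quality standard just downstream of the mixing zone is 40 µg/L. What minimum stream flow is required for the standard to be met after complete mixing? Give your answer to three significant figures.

Set C_mix = 40: (Q·5.200 + 136.0·1030) / (Q + 136.0) = 40
→ Q = 136.0·(1030 − 40)/(40 − 5.200) = 3869 L/s.

3870 L/s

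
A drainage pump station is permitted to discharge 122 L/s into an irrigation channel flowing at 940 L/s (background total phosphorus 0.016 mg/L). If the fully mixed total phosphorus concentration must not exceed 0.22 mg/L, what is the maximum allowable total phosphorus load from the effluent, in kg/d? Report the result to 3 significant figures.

Mass balance at the limit: 940.0·0.01600 + 122.0·Cₑ = 1062·0.22 → Cₑ = 1.792 mg/L.
122.0 L/s = 0.1220 m³/s. Load = 0.1220 m³/s × 1.792 g/m³ × 86 400 s/d = 18.89 kg/d.

18.9 kg/d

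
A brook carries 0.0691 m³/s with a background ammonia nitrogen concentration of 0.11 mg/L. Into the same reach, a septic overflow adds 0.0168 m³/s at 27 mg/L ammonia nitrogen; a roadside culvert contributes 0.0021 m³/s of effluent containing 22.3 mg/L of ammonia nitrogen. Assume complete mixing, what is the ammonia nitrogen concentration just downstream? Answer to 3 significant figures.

Mass balance: C = (0.06910·0.1100 + 0.01680·27.00 + 0.002100·22.30) / 0.08800 = 0.5080/0.08800 = 5.773 mg/L.

5.77 mg/L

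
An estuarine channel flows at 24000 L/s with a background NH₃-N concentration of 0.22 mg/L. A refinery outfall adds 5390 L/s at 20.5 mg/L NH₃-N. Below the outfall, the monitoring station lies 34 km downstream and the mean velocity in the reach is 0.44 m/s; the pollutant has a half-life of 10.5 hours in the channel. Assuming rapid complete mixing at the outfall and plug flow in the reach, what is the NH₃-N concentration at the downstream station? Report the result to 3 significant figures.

Mass balance: C = (24000·0.2200 + 5390·20.50) / 29390 = 115800/29390 = 3.939 mg/L.
Travel time t = 34·1000 / 0.44 = 77270 s = 21.46 h.
Half-life 10.5 h → k = ln 2 / 10.5 = 0.06601 h⁻¹ = 1.584 d⁻¹.
First-order decay: C = 3.939·exp(−k·t) = 3.939·0.2424 = 0.9551 mg/L.

0.955 mg/L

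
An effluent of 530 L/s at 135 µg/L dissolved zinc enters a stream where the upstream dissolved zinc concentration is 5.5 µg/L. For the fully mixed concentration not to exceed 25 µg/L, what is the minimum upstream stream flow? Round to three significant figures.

Set C_mix = 25: (Q·5.500 + 530.0·135.0) / (Q + 530.0) = 25
→ Q = 530.0·(135.0 − 25)/(25 − 5.500) = 2990 L/s.

2990 L/s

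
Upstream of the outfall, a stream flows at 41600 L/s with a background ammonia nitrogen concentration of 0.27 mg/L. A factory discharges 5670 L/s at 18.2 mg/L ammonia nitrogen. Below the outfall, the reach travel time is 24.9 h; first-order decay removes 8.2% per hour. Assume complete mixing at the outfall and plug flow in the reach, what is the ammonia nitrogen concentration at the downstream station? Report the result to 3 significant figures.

Conservation of mass: C = (41600·0.2700 + 5670·18.20) / 47270 = 114400/47270 = 2.421 mg/L.
8.2%/h lost → k = −ln(1 − 0.082) = 0.08556 h⁻¹.
First-order decay: C = 2.421·exp(−k·t) = 2.421·0.1188 = 0.2876 mg/L.

0.288 mg/L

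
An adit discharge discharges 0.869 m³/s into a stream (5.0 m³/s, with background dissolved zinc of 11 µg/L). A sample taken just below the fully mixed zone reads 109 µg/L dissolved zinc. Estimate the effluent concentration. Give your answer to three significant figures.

673 µg/L

Mass balance: 5.000·11.00 + 0.8690·Cₑ = 5.869·109.0
→ Cₑ = (5.869·109.0 − 5.000·11.00) / 0.8690 = 672.9 µg/L.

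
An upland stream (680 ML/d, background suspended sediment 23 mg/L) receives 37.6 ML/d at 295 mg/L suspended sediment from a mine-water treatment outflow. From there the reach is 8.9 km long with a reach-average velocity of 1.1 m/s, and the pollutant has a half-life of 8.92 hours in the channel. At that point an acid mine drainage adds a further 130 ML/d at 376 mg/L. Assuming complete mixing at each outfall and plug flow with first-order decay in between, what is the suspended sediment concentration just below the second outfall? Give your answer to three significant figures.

After mixing, C = (680.0·23.00 + 37.60·295.0) / 717.6 = 26730/717.6 = 37.25 mg/L; combined flow 717.6 ML/d.
Travel time t = 8.9·1000 / 1.1 = 8091 s = 2.247 h.
Half-life 8.92 h → k = ln 2 / 8.92 = 0.07771 h⁻¹ = 1.865 d⁻¹.
After decay, C = 37.25 × e^(−kt) = 37.25 × 0.8398 = 31.28 mg/L.
Second outfall: C = (717.6·31.28 + 130.0·376.0)/847.6 = 84.15 mg/L.

84.2 mg/L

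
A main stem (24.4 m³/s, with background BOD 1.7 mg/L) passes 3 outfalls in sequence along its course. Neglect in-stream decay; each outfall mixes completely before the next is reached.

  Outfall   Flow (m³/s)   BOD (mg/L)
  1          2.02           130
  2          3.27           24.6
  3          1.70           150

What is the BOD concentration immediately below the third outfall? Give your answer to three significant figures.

After outfall 1: Q = 24.40 + 2.020 = 26.42 m³/s; C = (24.40·1.700 + 2.020·130.0)/26.42 = 11.51 mg/L.
After outfall 2: Q = 26.42 + 3.270 = 29.69 m³/s; C = (26.42·11.51 + 3.270·24.60)/29.69 = 12.95 mg/L.
After outfall 3: Q = 29.69 + 1.700 = 31.39 m³/s; C = (29.69·12.95 + 1.700·150.0)/31.39 = 20.37 mg/L.

20.4 mg/L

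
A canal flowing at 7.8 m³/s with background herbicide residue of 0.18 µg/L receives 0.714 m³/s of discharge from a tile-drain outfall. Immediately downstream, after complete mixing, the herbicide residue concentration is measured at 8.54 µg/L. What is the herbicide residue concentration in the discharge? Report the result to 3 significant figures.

Mass balance: 7.800·0.1800 + 0.7140·Cₑ = 8.514·8.540
→ Cₑ = (8.514·8.540 − 7.800·0.1800) / 0.7140 = 99.87 µg/L.

99.9 µg/L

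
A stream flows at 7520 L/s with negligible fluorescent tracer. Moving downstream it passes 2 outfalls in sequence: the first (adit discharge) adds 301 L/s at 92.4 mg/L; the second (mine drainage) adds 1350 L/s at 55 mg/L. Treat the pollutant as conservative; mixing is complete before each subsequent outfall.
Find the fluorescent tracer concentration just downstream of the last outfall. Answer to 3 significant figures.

Below outfall 1: Q → 7821 L/s, C = (7520·0 + 301.0·92.40)/7821 = 3.556 mg/L.
Below outfall 2: Q → 9171 L/s, C = (7821·3.556 + 1350·55.00)/9171 = 11.13 mg/L.

11.1 mg/L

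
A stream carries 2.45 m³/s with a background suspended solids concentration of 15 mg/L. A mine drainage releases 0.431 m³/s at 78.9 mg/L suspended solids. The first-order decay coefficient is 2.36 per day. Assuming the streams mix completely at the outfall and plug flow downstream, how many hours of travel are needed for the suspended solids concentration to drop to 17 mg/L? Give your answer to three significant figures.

Mass balance: C = (2.450·15.00 + 0.4310·78.90) / 2.881 = 70.76/2.881 = 24.56 mg/L.
24.56·exp(−k·t) = 17 → t = ln(24.56/17)/k = 13470 s = 3.741 h.

3.74 h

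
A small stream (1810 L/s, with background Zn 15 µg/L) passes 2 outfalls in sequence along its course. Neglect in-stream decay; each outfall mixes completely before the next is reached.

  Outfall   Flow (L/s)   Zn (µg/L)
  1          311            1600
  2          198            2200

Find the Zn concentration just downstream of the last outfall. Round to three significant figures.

414 µg/L

After outfall 1: Q = 1810 + 311.0 = 2121 L/s; C = (1810·15.00 + 311.0·1600)/2121 = 247.4 µg/L.
After outfall 2: Q = 2121 + 198.0 = 2319 L/s; C = (2121·247.4 + 198.0·2200)/2319 = 414.1 µg/L.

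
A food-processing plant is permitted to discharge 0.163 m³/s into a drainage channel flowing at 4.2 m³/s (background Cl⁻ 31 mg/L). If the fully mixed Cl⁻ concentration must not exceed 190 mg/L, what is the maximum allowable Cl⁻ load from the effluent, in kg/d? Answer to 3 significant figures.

Mass balance at the limit: 4.200·31.00 + 0.1630·Cₑ = 4.363·190 → Cₑ = 4287 mg/L.
Load = 0.1630 m³/s × 4287 g/m³ × 86 400 s/d = 60370 kg/d.

60400 kg/d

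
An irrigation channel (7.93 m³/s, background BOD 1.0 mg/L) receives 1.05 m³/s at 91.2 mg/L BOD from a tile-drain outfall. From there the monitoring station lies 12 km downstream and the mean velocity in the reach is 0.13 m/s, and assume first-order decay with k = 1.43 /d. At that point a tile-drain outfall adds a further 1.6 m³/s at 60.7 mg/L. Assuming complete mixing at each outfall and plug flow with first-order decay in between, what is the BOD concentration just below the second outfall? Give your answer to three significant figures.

11.3 mg/L

Mixed concentration C = ΣQC/ΣQ = (7.930·1.000 + 1.050·91.20) / 8.980 = 103.7/8.980 = 11.55 mg/L; combined flow 8.980 m³/s.
Travel time t = 12·1000 / 0.13 = 92310 s = 25.64 h.
Applying C = C₀e^(−kt): 11.55 × 0.2170 = 2.506 mg/L.
Second outfall: C = (8.980·2.506 + 1.600·60.70)/10.58 = 11.31 mg/L.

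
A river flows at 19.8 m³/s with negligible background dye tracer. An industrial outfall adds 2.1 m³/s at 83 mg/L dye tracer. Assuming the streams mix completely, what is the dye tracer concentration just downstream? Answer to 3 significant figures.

Conservation of mass: C = (19.80·0 + 2.100·83.00) / 21.90 = 174.3/21.90 = 7.959 mg/L.

7.96 mg/L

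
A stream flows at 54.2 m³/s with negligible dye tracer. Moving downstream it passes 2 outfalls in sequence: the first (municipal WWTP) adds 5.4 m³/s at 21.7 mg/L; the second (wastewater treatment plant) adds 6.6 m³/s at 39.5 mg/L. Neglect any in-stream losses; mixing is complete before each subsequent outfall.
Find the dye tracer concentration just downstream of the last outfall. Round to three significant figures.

After outfall 1: Q = 54.20 + 5.400 = 59.60 m³/s; C = (54.20·0 + 5.400·21.70)/59.60 = 1.966 mg/L.
After outfall 2: Q = 59.60 + 6.600 = 66.20 m³/s; C = (59.60·1.966 + 6.600·39.50)/66.20 = 5.708 mg/L.

5.71 mg/L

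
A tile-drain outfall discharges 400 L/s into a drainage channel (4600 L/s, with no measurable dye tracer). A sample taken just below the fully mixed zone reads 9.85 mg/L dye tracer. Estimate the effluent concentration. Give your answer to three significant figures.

123 mg/L

Mass balance: 4600·0 + 400.0·Cₑ = 5000·9.850
→ Cₑ = (5000·9.850 − 4600·0) / 400.0 = 123.1 mg/L.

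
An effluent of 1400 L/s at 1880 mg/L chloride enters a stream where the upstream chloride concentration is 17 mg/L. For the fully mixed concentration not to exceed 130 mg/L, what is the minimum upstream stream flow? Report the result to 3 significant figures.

Set C_mix = 130: (Q·17.00 + 1400·1880) / (Q + 1400) = 130
→ Q = 1400·(1880 − 130)/(130 − 17.00) = 21680 L/s.

21700 L/s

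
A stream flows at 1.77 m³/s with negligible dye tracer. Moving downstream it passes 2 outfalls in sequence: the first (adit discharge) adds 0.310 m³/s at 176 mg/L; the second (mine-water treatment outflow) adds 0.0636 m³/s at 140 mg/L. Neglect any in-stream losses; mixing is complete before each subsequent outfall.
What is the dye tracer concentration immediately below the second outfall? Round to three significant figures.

29.6 mg/L

After outfall 1: Q = 1.770 + 0.3100 = 2.080 m³/s; C = (1.770·0 + 0.3100·176.0)/2.080 = 26.23 mg/L.
After outfall 2: Q = 2.080 + 0.06360 = 2.144 m³/s; C = (2.080·26.23 + 0.06360·140.0)/2.144 = 29.61 mg/L.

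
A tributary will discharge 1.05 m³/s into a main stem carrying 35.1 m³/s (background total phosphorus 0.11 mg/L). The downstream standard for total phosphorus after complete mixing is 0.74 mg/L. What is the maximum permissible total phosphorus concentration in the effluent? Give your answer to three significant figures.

21.8 mg/L

At the limit, (Qr·Cr + Qe·Cₑ)/(Qr + Qe) = 0.74:
Cₑ = (36.15·0.74 − 35.10·0.1100) / 1.050 = 21.80 mg/L.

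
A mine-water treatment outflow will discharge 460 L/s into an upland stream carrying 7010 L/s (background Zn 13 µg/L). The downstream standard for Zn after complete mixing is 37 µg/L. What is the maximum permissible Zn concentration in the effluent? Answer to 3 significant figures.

403 µg/L

At the limit, (Qr·Cr + Qe·Cₑ)/(Qr + Qe) = 37:
Cₑ = (7470·37 − 7010·13.00) / 460.0 = 402.7 µg/L.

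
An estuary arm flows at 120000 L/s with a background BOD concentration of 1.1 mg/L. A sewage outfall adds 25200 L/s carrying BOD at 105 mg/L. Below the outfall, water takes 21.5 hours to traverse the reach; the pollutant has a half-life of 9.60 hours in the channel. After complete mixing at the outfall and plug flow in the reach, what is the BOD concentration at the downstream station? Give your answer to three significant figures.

Mass balance: C = (120000·1.100 + 25200·105.0) / 145200 = 2778000/145200 = 19.13 mg/L.
Half-life 9.60 h → k = ln 2 / 9.60 = 0.07220 h⁻¹ = 1.733 d⁻¹.
First-order decay: C = 19.13·exp(−k·t) = 19.13·0.2117 = 4.051 mg/L.

4.05 mg/L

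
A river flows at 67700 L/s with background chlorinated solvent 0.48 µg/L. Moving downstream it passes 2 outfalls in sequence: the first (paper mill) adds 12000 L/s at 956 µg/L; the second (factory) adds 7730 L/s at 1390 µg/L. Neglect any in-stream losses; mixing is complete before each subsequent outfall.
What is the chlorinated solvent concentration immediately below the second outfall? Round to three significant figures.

After outfall 1: Q = 67700 + 12000 = 79700 L/s; C = (67700·0.4800 + 12000·956.0)/79700 = 144.3 µg/L.
After outfall 2: Q = 79700 + 7730 = 87430 L/s; C = (79700·144.3 + 7730·1390)/87430 = 254.5 µg/L.

254 µg/L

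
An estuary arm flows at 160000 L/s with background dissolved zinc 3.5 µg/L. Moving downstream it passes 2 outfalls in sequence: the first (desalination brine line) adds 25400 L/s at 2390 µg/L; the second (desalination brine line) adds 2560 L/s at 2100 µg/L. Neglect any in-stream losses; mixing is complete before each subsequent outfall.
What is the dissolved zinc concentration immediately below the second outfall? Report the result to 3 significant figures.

355 µg/L

Below outfall 1: Q → 185400 L/s, C = (160000·3.500 + 25400·2390)/185400 = 330.5 µg/L.
Below outfall 2: Q → 188000 L/s, C = (185400·330.5 + 2560·2100)/188000 = 354.6 µg/L.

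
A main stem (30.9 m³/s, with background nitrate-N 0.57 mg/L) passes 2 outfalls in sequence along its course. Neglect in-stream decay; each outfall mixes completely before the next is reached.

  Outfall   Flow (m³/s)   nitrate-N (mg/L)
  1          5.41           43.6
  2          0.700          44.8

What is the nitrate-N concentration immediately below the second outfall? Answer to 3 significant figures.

7.70 mg/L

Below outfall 1: Q → 36.31 m³/s, C = (30.90·0.5700 + 5.410·43.60)/36.31 = 6.981 mg/L.
Below outfall 2: Q → 37.01 m³/s, C = (36.31·6.981 + 0.7000·44.80)/37.01 = 7.697 mg/L.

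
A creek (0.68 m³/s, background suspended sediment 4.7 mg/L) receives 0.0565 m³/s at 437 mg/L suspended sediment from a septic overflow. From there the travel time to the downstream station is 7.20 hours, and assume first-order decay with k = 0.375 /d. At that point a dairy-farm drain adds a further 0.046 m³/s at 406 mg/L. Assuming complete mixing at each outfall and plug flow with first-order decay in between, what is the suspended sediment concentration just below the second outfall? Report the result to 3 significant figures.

55.7 mg/L

Mixed concentration C = ΣQC/ΣQ = (0.6800·4.700 + 0.05650·437.0) / 0.7365 = 27.89/0.7365 = 37.86 mg/L; combined flow 0.7365 m³/s.
First-order decay: C = 37.86·exp(−k·t) = 37.86·0.8936 = 33.83 mg/L.
Second outfall: C = (0.7365·33.83 + 0.04600·406.0)/0.7825 = 55.71 mg/L.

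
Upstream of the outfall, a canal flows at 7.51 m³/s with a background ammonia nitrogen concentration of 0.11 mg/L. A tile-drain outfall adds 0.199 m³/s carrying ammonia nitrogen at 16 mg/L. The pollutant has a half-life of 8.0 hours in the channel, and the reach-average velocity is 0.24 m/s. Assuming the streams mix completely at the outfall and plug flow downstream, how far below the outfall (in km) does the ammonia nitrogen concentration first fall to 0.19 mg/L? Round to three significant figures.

10.0 km

Mass balance: C = (7.510·0.1100 + 0.1990·16.00) / 7.709 = 4.010/7.709 = 0.5202 mg/L.
Half-life 8.0 h → k = ln 2 / 8.0 = 0.08664 h⁻¹ = 2.079 d⁻¹.
Set 0.5202·exp(−k·t) = 0.19 → t = ln(0.5202/0.19)/k = 41850 s = 11.62 h.
Distance = v·t = 0.24·41850 = 10040 m = 10.04 km.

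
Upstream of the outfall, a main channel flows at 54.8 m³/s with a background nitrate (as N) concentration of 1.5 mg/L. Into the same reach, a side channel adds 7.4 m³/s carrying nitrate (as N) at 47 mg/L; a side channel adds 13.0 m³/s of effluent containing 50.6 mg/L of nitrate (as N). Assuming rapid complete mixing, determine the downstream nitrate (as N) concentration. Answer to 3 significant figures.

Mixed concentration C = ΣQC/ΣQ = (54.80·1.500 + 7.400·47.00 + 13.00·50.60) / 75.20 = 1088/75.20 = 14.47 mg/L.

14.5 mg/L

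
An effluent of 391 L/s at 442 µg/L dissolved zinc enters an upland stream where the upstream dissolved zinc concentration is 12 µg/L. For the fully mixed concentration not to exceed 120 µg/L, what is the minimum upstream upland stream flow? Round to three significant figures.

1170 L/s

Set C_mix = 120: (Q·12.00 + 391.0·442.0) / (Q + 391.0) = 120
→ Q = 391.0·(442.0 − 120)/(120 − 12.00) = 1166 L/s.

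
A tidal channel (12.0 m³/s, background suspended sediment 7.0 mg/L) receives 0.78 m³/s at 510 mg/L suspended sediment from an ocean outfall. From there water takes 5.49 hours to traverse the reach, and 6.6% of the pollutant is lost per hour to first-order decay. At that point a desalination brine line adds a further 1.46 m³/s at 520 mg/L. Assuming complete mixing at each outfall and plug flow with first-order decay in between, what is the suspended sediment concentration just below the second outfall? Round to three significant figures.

Conservation of mass: C = (12.00·7.000 + 0.7800·510.0) / 12.78 = 481.8/12.78 = 37.70 mg/L; combined flow 12.78 m³/s.
6.6%/h lost → k = −ln(1 − 0.066) = 0.06828 h⁻¹.
First-order decay: C = 37.70·exp(−k·t) = 37.70·0.6874 = 25.91 mg/L.
At the second outfall, C = (12.78·25.91 + 1.460·520.0) / (12.78 + 1.460) = 76.57 mg/L.

76.6 mg/L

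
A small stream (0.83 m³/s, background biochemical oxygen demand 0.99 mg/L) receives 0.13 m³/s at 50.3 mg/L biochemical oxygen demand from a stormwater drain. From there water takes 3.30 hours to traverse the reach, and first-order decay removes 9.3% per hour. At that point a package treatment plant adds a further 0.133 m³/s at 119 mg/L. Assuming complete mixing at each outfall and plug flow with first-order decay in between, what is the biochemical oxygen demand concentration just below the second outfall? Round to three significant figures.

19.4 mg/L

Flow-weighted average: C = (0.8300·0.9900 + 0.1300·50.30) / 0.9600 = 7.361/0.9600 = 7.667 mg/L; combined flow 0.9600 m³/s.
9.3%/h lost → k = −ln(1 − 0.093) = 0.09761 h⁻¹.
After decay, C = 7.667 × e^(−kt) = 7.667 × 0.7246 = 5.556 mg/L.
Second outfall: C = (0.9600·5.556 + 0.1330·119.0)/1.093 = 19.36 mg/L.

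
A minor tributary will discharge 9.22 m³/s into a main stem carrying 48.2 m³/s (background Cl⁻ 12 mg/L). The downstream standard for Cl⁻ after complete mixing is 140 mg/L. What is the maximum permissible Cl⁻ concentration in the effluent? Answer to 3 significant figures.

At the limit, (Qr·Cr + Qe·Cₑ)/(Qr + Qe) = 140:
Cₑ = (57.42·140 − 48.20·12.00) / 9.220 = 809.2 mg/L.

809 mg/L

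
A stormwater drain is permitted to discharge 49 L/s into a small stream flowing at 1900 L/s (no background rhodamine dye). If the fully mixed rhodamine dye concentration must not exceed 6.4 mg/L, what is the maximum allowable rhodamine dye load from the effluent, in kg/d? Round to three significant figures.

Mass balance at the limit: 1900·0 + 49.00·Cₑ = 1949·6.4 → Cₑ = 254.6 mg/L.
49.00 L/s = 0.04900 m³/s. Load = 0.04900 m³/s × 254.6 g/m³ × 86 400 s/d = 1078 kg/d.

1080 kg/d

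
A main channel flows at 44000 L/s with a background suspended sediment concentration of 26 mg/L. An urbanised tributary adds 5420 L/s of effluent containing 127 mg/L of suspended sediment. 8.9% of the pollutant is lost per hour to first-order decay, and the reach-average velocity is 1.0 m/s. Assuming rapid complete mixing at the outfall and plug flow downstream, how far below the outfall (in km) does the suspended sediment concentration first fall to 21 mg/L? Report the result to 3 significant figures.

22.0 km

After mixing, C = (44000·26.00 + 5420·127.0) / 49420 = 1832000/49420 = 37.08 mg/L.
8.9%/h lost → k = −ln(1 − 0.089) = 0.09321 h⁻¹.
Set 37.08·exp(−k·t) = 21 → t = ln(37.08/21)/k = 21960 s = 6.099 h.
Distance = v·t = 1.0·21960 = 21960 m = 21.96 km.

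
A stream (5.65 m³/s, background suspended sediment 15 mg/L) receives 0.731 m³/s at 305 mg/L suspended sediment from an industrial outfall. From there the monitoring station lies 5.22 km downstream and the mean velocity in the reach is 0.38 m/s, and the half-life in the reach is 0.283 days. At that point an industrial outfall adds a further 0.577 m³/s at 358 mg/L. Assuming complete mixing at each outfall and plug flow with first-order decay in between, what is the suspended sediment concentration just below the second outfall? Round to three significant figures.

Flow-weighted average: C = (5.650·15.00 + 0.7310·305.0) / 6.381 = 307.7/6.381 = 48.22 mg/L; combined flow 6.381 m³/s.
Travel time t = 5.22·1000 / 0.38 = 13740 s = 3.816 h.
Half-life 0.283 d → k = ln 2 / 0.283 = 2.449 d⁻¹.
After decay, C = 48.22 × e^(−kt) = 48.22 × 0.6775 = 32.67 mg/L.
At the second outfall, C = (6.381·32.67 + 0.5770·358.0) / (6.381 + 0.5770) = 59.65 mg/L.

59.6 mg/L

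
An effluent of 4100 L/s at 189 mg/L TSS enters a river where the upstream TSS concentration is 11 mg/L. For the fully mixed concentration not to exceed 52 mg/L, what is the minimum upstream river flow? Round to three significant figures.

13700 L/s

Set C_mix = 52: (Q·11.00 + 4100·189.0) / (Q + 4100) = 52
→ Q = 4100·(189.0 − 52)/(52 − 11.00) = 13700 L/s.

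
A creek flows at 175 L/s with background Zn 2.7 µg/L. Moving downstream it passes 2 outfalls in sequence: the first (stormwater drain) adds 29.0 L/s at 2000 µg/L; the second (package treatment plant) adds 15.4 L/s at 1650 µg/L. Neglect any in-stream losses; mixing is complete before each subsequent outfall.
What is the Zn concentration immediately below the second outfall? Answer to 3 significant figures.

382 µg/L

Below outfall 1: Q → 204.0 L/s, C = (175.0·2.700 + 29.00·2000)/204.0 = 286.6 µg/L.
Below outfall 2: Q → 219.4 L/s, C = (204.0·286.6 + 15.40·1650)/219.4 = 382.3 µg/L.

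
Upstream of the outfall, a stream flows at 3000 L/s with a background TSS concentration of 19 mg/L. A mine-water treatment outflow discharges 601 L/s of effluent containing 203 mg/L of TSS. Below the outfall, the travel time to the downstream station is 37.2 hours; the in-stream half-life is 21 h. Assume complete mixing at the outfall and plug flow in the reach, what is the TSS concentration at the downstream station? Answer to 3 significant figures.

After mixing, C = (3000·19.00 + 601.0·203.0) / 3601 = 179000/3601 = 49.71 mg/L.
Half-life 21 h → k = ln 2 / 21 = 0.03301 h⁻¹ = 0.7922 d⁻¹.
Applying C = C₀e^(−kt): 49.71 × 0.2929 = 14.56 mg/L.

14.6 mg/L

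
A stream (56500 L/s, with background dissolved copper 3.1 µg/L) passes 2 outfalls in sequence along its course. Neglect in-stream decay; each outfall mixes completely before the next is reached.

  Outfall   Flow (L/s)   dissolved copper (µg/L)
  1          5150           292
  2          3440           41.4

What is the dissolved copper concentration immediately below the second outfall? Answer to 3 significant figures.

After outfall 1: Q = 56500 + 5150 = 61650 L/s; C = (56500·3.100 + 5150·292.0)/61650 = 27.23 µg/L.
After outfall 2: Q = 61650 + 3440 = 65090 L/s; C = (61650·27.23 + 3440·41.40)/65090 = 27.98 µg/L.

28.0 µg/L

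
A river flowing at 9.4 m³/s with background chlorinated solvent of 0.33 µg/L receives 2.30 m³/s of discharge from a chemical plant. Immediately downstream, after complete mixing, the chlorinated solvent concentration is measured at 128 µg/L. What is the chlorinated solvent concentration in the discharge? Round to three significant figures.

650 µg/L

Mass balance: 9.400·0.3300 + 2.300·Cₑ = 11.70·128.0
→ Cₑ = (11.70·128.0 − 9.400·0.3300) / 2.300 = 649.8 µg/L.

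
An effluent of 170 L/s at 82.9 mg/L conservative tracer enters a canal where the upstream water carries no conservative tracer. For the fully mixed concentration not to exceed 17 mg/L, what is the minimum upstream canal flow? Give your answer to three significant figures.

Set C_mix = 17: (Q·0 + 170.0·82.90) / (Q + 170.0) = 17
→ Q = 170.0·(82.90 − 17)/(17 − 0) = 659.0 L/s.

659 L/s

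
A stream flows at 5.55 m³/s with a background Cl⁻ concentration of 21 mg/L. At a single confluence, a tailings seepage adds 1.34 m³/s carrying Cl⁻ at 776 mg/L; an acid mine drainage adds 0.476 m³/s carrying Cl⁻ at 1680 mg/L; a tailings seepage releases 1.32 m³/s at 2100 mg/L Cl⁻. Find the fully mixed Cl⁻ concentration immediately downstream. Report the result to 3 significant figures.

Mixed concentration C = ΣQC/ΣQ = (5.550·21.00 + 1.340·776.0 + 0.4760·1680 + 1.320·2100) / 8.686 = 4728/8.686 = 544.3 mg/L.

544 mg/L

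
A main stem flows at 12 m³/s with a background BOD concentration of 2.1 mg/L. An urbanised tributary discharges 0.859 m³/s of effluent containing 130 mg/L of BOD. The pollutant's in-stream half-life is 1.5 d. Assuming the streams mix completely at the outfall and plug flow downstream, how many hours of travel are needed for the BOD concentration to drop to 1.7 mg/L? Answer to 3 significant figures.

Flow-weighted average: C = (12.00·2.100 + 0.8590·130.0) / 12.86 = 136.9/12.86 = 10.64 mg/L.
Half-life 1.5 d → k = ln 2 / 1.5 = 0.4621 d⁻¹.
10.64·exp(−k·t) = 1.7 → t = ln(10.64/1.7)/k = 343000 s = 95.27 h.

95.3 h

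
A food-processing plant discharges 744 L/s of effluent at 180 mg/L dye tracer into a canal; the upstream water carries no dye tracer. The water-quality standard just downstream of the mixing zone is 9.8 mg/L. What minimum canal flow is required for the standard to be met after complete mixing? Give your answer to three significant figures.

12900 L/s

Set C_mix = 9.8: (Q·0 + 744.0·180.0) / (Q + 744.0) = 9.8
→ Q = 744.0·(180.0 − 9.8)/(9.8 − 0) = 12920 L/s.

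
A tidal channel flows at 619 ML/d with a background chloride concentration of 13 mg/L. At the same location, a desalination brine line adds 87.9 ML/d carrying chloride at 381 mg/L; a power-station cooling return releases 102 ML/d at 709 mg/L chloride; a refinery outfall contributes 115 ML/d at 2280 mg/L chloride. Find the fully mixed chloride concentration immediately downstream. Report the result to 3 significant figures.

After mixing, C = (619.0·13.00 + 87.90·381.0 + 102.0·709.0 + 115.0·2280) / 923.9 = 376100/923.9 = 407.0 mg/L.

407 mg/L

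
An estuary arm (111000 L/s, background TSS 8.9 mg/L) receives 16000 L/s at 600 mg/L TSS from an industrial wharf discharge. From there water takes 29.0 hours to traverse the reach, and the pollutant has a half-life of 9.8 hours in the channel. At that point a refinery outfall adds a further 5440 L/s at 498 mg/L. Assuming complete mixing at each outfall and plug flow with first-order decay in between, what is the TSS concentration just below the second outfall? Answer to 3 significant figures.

30.7 mg/L

Flow-weighted average: C = (111000·8.900 + 16000·600.0) / 127000 = 10590000/127000 = 83.37 mg/L; combined flow 127000 L/s.
Half-life 9.8 h → k = ln 2 / 9.8 = 0.07073 h⁻¹ = 1.698 d⁻¹.
After decay, C = 83.37 × e^(−kt) = 83.37 × 0.1286 = 10.72 mg/L.
Second outfall: C = (127000·10.72 + 5440·498.0)/132400 = 30.74 mg/L.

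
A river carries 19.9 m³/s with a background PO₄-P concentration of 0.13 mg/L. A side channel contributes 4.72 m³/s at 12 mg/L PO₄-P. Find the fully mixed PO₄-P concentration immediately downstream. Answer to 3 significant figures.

2.41 mg/L

Mass balance: C = (19.90·0.1300 + 4.720·12.00) / 24.62 = 59.23/24.62 = 2.406 mg/L.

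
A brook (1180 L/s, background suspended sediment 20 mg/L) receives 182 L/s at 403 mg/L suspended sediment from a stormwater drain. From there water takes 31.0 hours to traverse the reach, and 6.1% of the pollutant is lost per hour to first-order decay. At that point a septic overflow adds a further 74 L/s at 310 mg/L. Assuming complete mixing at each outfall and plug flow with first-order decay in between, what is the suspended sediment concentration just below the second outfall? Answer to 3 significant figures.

Mass balance: C = (1180·20.00 + 182.0·403.0) / 1362 = 96950/1362 = 71.18 mg/L; combined flow 1362 L/s.
6.1%/h lost → k = −ln(1 − 0.061) = 0.06294 h⁻¹.
After decay, C = 71.18 × e^(−kt) = 71.18 × 0.1421 = 10.12 mg/L.
At the second outfall, C = (1362·10.12 + 74.00·310.0) / (1362 + 74.00) = 25.57 mg/L.

25.6 mg/L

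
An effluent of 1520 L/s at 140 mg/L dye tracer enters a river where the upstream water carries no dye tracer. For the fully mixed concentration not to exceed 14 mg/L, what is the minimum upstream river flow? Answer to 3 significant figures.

Set C_mix = 14: (Q·0 + 1520·140.0) / (Q + 1520) = 14
→ Q = 1520·(140.0 − 14)/(14 − 0) = 13680 L/s.

13700 L/s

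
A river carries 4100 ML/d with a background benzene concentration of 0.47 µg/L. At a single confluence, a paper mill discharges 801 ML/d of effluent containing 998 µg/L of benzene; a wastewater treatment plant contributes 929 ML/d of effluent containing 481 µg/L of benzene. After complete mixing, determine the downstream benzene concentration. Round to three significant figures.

Mixed concentration C = ΣQC/ΣQ = (4100·0.4700 + 801.0·998.0 + 929.0·481.0) / 5830 = 1248000/5830 = 214.1 µg/L.

214 µg/L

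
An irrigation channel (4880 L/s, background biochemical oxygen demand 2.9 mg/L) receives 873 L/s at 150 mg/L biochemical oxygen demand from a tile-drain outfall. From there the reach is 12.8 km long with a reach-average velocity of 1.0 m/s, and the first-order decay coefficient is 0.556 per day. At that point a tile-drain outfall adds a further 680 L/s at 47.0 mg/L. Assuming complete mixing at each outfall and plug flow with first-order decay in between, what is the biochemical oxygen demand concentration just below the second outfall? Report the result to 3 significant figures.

25.7 mg/L

After mixing, C = (4880·2.900 + 873.0·150.0) / 5753 = 145100/5753 = 25.22 mg/L; combined flow 5753 L/s.
Travel time t = 12.8·1000 / 1.0 = 12800 s = 3.556 h.
First-order decay: C = 25.22·exp(−k·t) = 25.22·0.9209 = 23.23 mg/L.
Second outfall: C = (5753·23.23 + 680.0·47.00)/6433 = 25.74 mg/L.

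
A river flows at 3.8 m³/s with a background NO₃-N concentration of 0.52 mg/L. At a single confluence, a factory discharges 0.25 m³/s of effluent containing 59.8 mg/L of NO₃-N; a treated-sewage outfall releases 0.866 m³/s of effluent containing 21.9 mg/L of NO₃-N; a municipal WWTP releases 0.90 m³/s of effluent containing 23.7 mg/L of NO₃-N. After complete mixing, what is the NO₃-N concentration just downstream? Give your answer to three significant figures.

Flow-weighted average: C = (3.800·0.5200 + 0.2500·59.80 + 0.8660·21.90 + 0.9000·23.70) / 5.816 = 57.22/5.816 = 9.839 mg/L.

9.84 mg/L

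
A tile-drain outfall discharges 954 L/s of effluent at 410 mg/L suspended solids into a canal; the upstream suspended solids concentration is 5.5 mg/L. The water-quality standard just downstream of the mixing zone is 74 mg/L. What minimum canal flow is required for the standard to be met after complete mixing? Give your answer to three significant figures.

4680 L/s

Set C_mix = 74: (Q·5.500 + 954.0·410.0) / (Q + 954.0) = 74
→ Q = 954.0·(410.0 − 74)/(74 − 5.500) = 4679 L/s.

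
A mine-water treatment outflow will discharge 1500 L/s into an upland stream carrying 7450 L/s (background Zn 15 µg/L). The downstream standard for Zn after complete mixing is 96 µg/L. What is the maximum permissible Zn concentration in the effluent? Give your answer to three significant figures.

498 µg/L

At the limit, (Qr·Cr + Qe·Cₑ)/(Qr + Qe) = 96:
Cₑ = (8950·96 − 7450·15.00) / 1500 = 498.3 µg/L.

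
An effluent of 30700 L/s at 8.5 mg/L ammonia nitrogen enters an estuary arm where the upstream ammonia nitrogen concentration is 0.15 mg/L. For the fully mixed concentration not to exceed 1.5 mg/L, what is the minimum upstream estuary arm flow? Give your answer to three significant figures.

159000 L/s

Set C_mix = 1.5: (Q·0.1500 + 30700·8.500) / (Q + 30700) = 1.5
→ Q = 30700·(8.500 − 1.5)/(1.5 − 0.1500) = 159200 L/s.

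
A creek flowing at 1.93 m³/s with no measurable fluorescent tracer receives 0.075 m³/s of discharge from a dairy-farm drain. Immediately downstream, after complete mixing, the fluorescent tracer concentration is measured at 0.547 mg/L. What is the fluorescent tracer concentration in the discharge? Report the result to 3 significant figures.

Mass balance: 1.930·0 + 0.07500·Cₑ = 2.005·0.5470
→ Cₑ = (2.005·0.5470 − 1.930·0) / 0.07500 = 14.62 mg/L.

14.6 mg/L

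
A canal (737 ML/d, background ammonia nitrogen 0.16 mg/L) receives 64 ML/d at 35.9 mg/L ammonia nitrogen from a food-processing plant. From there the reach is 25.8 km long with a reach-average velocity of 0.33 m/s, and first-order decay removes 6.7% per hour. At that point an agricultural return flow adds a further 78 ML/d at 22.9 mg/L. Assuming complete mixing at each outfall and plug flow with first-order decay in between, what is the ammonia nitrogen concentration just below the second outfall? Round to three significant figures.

2.64 mg/L

Flow-weighted average: C = (737.0·0.1600 + 64.00·35.90) / 801.0 = 2416/801.0 = 3.016 mg/L; combined flow 801.0 ML/d.
Travel time t = 25.8·1000 / 0.33 = 78180 s = 21.72 h.
6.7%/h lost → k = −ln(1 − 0.067) = 0.06935 h⁻¹.
Decay over the reach: 3.016·exp(−kt) = 3.016·0.2218 = 0.6688 mg/L.
Second outfall: C = (801.0·0.6688 + 78.00·22.90)/879.0 = 2.642 mg/L.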